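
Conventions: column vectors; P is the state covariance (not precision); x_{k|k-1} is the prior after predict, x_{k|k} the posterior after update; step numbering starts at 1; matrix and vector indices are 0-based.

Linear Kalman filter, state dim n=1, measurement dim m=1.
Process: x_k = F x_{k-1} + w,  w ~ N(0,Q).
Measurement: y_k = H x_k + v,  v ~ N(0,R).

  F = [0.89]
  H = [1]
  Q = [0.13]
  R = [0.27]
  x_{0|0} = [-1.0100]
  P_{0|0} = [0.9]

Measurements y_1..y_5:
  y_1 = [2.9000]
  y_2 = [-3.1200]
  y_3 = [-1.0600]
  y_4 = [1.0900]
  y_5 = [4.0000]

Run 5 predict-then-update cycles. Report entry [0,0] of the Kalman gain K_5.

step 1: x^-=[-0.8989]  P^-=[0.8429]  S=[1.1129]  K=[0.7574]  nu=[3.7989]  x^+=[1.9783]  P^+=[0.2045]
step 2: x^-=[1.7607]  P^-=[0.2920]  S=[0.5620]  K=[0.5196]  nu=[-4.8807]  x^+=[-0.7751]  P^+=[0.1403]
step 3: x^-=[-0.6898]  P^-=[0.2411]  S=[0.5111]  K=[0.4717]  nu=[-0.3702]  x^+=[-0.8645]  P^+=[0.1274]
step 4: x^-=[-0.7694]  P^-=[0.2309]  S=[0.5009]  K=[0.4610]  nu=[1.8594]  x^+=[0.0877]  P^+=[0.1245]
step 5: x^-=[0.0781]  P^-=[0.2286]  S=[0.4986]  K=[0.4585]  nu=[3.9219]  x^+=[1.8761]  P^+=[0.1238]

K[0,0] = 0.4585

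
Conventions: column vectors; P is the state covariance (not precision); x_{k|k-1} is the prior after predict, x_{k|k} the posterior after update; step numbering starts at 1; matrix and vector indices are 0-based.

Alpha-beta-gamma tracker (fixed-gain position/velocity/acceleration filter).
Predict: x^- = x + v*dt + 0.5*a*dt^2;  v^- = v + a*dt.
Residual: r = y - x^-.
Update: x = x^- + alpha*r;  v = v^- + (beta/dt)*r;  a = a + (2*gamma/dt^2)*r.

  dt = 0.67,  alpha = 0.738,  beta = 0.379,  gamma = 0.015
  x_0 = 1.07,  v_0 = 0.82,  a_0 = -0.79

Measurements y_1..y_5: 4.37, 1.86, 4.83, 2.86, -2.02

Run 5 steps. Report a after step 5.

a_post = -1.0556

step 1: x_pred=1.4421  r=2.9279  x^+=3.6029  v^+=1.9469  a^+=-0.5943
step 2: x_pred=4.7739  r=-2.9139  x^+=2.6235  v^+=-0.0996  a^+=-0.7891
step 3: x_pred=2.3796  r=2.4504  x^+=4.1880  v^+=0.7578  a^+=-0.6253
step 4: x_pred=4.5554  r=-1.6954  x^+=3.3042  v^+=-0.6202  a^+=-0.7386
step 5: x_pred=2.7229  r=-4.7429  x^+=-0.7774  v^+=-3.7980  a^+=-1.0556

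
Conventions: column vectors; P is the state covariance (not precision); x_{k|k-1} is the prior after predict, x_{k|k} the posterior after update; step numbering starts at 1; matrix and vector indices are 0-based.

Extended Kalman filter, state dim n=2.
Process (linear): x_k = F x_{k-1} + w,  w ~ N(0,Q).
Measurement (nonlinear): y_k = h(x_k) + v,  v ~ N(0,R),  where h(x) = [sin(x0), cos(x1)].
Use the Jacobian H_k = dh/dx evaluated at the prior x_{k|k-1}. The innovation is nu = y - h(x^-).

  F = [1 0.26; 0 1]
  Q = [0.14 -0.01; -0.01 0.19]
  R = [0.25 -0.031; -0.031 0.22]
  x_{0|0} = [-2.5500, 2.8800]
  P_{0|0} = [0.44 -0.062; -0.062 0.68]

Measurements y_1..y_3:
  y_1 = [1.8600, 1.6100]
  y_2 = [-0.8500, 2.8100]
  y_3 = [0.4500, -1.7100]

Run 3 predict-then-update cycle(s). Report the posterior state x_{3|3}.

x_post = [-3.5131, -2.9047]

step 1: x^-=[-1.8012, 2.8800]  P^-=[0.5937 0.1048; 0.1048 0.8700]  H_jac=[-0.2284 0.0000; 0.0000 -0.2586]  S=[0.2810 -0.0248; -0.0248 0.2782]  K=[-0.4951 -0.1416; -0.1578 -0.8229]  nu=[2.8336, 2.5760]  x^+=[-3.5688, 0.3130]  P^+=[0.5228 0.0611; 0.0611 0.6811]
step 2: x^-=[-3.4874, 0.3130]  P^-=[0.7406 0.2282; 0.2282 0.8711]  H_jac=[-0.9408 0.0000; 0.0000 -0.3079]  S=[0.9055 0.0351; 0.0351 0.3026]  K=[-0.7639 -0.1436; -0.2036 -0.8628]  nu=[-1.1890, 1.8586]  x^+=[-2.8460, -1.0485]  P^+=[0.1983 0.0257; 0.0257 0.5959]
step 3: x^-=[-3.1186, -1.0485]  P^-=[0.3919 0.1706; 0.1706 0.7859]  H_jac=[-0.9997 0.0000; 0.0000 0.8667]  S=[0.6417 -0.1788; -0.1788 0.8103]  K=[-0.5964 0.0509; -0.0336 0.8332]  nu=[0.4730, -2.2089]  x^+=[-3.5131, -2.9047]  P^+=[0.1507 0.0342; 0.0342 0.2127]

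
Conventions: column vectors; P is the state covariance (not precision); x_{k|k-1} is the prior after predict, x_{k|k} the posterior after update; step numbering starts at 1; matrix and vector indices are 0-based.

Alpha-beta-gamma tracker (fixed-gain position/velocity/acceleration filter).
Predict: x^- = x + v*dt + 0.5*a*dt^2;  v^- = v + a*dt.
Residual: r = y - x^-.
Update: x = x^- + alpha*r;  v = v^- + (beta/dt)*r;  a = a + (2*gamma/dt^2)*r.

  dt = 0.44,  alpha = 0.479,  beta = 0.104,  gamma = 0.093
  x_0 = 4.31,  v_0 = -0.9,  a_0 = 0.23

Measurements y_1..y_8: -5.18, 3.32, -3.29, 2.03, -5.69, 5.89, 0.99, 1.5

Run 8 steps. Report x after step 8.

step 1: x_pred=3.9363  r=-9.1163  x^+=-0.4304  v^+=-2.9536  a^+=-8.5284
step 2: x_pred=-2.5555  r=5.8755  x^+=0.2588  v^+=-5.3173  a^+=-2.8835
step 3: x_pred=-2.3599  r=-0.9301  x^+=-2.8054  v^+=-6.8059  a^+=-3.7771
step 4: x_pred=-6.1656  r=8.1956  x^+=-2.2399  v^+=-6.5307  a^+=4.0968
step 5: x_pred=-4.7168  r=-0.9732  x^+=-5.1830  v^+=-4.9581  a^+=3.1618
step 6: x_pred=-7.0585  r=12.9485  x^+=-0.8562  v^+=-0.5063  a^+=15.6020
step 7: x_pred=0.4313  r=0.5587  x^+=0.6989  v^+=6.4906  a^+=16.1387
step 8: x_pred=5.1170  r=-3.6170  x^+=3.3845  v^+=12.7367  a^+=12.6637

x_post = 3.3845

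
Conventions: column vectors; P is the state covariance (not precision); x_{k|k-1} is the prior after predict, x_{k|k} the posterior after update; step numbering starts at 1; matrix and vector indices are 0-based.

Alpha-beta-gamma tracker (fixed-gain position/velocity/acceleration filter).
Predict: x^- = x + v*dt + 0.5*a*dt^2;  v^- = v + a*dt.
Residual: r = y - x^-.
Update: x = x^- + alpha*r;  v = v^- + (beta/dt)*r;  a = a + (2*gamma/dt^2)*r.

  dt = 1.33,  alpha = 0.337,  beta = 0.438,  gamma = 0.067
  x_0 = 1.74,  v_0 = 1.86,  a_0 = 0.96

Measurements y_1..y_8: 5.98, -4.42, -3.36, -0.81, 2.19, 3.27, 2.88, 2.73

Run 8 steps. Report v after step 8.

step 1: x_pred=5.0629  r=0.9171  x^+=5.3719  v^+=3.4388  a^+=1.0295
step 2: x_pred=10.8561  r=-15.2761  x^+=5.7081  v^+=-0.2227  a^+=-0.1277
step 3: x_pred=5.2988  r=-8.6588  x^+=2.3808  v^+=-3.2442  a^+=-0.7837
step 4: x_pred=-2.6271  r=1.8171  x^+=-2.0147  v^+=-3.6881  a^+=-0.6460
step 5: x_pred=-7.4912  r=9.6812  x^+=-4.2287  v^+=-1.3590  a^+=0.0874
step 6: x_pred=-5.9589  r=9.2289  x^+=-2.8488  v^+=1.7965  a^+=0.7865
step 7: x_pred=0.2361  r=2.6439  x^+=1.1271  v^+=3.7132  a^+=0.9868
step 8: x_pred=6.9384  r=-4.2084  x^+=5.5201  v^+=3.6396  a^+=0.6680

v_post = 3.6396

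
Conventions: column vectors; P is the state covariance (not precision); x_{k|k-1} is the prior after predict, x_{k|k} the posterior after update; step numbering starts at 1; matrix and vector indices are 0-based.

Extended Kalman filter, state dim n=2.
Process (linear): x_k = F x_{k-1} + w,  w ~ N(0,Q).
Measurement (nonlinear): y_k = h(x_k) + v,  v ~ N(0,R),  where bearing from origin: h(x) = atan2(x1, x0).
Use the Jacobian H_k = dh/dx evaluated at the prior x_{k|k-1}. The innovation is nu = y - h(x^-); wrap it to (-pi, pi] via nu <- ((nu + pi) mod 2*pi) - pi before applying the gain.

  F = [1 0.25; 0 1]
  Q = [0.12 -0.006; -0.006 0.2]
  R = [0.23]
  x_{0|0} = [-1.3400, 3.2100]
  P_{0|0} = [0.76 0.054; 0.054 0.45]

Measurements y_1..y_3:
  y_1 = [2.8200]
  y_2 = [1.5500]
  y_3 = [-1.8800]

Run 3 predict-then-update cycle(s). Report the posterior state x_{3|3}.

step 1: x^-=[-0.5375, 3.2100]  P^-=[0.9351 0.1605; 0.1605 0.6500]  H_jac=[-0.3030 -0.0507]  S=[0.3225]  K=[-0.9040; -0.2531]  nu=[1.0833]  x^+=[-1.5168, 2.9358]  P^+=[0.6716 0.0867; 0.0867 0.6293]
step 2: x^-=[-0.7828, 2.9358]  P^-=[0.8743 0.2381; 0.2381 0.8293]  H_jac=[-0.3180 -0.0848]  S=[0.3372]  K=[-0.8844; -0.4330]  nu=[-0.2814]  x^+=[-0.5340, 3.0577]  P^+=[0.6106 0.1089; 0.1089 0.7661]
step 3: x^-=[0.2304, 3.0577]  P^-=[0.8329 0.2944; 0.2944 0.9661]  H_jac=[-0.3252 0.0245]  S=[0.3140]  K=[-0.8397; -0.2296]  nu=[2.9076]  x^+=[-2.2111, 2.3902]  P^+=[0.6115 0.2339; 0.2339 0.9496]

x_post = [-2.2111, 2.3902]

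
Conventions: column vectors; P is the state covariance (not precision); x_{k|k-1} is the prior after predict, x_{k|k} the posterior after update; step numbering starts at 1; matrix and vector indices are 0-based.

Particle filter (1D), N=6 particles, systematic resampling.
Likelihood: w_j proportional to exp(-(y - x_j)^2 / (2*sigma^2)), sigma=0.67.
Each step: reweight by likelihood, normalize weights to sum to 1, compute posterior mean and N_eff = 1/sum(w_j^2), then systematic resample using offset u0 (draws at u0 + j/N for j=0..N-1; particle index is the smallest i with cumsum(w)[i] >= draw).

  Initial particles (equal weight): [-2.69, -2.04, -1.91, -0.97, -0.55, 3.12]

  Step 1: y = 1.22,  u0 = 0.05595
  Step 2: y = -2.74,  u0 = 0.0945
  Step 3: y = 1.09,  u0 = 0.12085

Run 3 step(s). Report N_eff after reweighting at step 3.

step 1: w=[0.0000, 0.0001, 0.0003, 0.0899, 0.5729, 0.3367]  mean=0.6475  Neff=2.2237  idx=[3, 4, 4, 4, 5, 5]
step 2: w=[0.6800, 0.1067, 0.1067, 0.1067, 0.0000, 0.0000]  mean=-0.8356  Neff=2.0138  idx=[0, 0, 0, 0, 1, 3]
step 3: w=[0.0654, 0.0654, 0.0654, 0.0654, 0.3692, 0.3692]  mean=-0.6599  Neff=3.4514  idx=[1, 4, 4, 4, 5, 5]

N_eff = 3.4514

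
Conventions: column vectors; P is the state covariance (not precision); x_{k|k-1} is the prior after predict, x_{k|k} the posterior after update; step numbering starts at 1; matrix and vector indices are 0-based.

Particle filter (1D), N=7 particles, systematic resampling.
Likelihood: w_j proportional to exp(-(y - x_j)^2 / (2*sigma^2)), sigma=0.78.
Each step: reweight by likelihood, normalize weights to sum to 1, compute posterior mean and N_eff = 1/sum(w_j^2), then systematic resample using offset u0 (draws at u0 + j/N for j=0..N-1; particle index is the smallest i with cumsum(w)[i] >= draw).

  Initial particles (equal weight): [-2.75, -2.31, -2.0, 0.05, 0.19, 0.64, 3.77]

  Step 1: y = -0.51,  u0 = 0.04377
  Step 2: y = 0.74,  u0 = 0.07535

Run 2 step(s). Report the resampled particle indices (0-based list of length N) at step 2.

resampled_idx = [1, 2, 3, 4, 5, 6, 6]

step 1: w=[0.0080, 0.0344, 0.0796, 0.3815, 0.3300, 0.1665, 0.0000]  mean=-0.0724  Neff=3.4515  idx=[2, 3, 3, 3, 4, 4, 5]
step 2: w=[0.0005, 0.1476, 0.1476, 0.1476, 0.1702, 0.1702, 0.2164]  mean=0.2244  Neff=5.8785  idx=[1, 2, 3, 4, 5, 6, 6]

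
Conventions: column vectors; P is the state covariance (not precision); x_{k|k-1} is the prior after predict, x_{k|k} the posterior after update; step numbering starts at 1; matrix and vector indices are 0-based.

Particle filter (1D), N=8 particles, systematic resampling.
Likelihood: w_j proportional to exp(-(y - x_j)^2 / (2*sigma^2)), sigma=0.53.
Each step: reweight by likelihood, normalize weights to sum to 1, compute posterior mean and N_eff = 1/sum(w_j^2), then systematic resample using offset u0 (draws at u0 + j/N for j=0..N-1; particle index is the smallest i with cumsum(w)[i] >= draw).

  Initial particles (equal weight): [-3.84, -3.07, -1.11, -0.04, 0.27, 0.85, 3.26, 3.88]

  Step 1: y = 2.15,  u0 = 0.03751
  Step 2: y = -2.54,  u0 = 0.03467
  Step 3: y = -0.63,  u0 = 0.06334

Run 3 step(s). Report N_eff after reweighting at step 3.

N_eff = 8.0000

step 1: w=[0.0000, 0.0000, 0.0000, 0.0012, 0.0110, 0.2942, 0.6647, 0.0289]  mean=2.5321  Neff=1.8893  idx=[5, 5, 5, 6, 6, 6, 6, 6]
step 2: w=[0.3333, 0.3333, 0.3333, 0.0000, 0.0000, 0.0000, 0.0000, 0.0000]  mean=0.8500  Neff=3.0000  idx=[0, 0, 0, 1, 1, 1, 2, 2]
step 3: w=[0.1250, 0.1250, 0.1250, 0.1250, 0.1250, 0.1250, 0.1250, 0.1250]  mean=0.8500  Neff=8.0000  idx=[0, 1, 2, 3, 4, 5, 6, 7]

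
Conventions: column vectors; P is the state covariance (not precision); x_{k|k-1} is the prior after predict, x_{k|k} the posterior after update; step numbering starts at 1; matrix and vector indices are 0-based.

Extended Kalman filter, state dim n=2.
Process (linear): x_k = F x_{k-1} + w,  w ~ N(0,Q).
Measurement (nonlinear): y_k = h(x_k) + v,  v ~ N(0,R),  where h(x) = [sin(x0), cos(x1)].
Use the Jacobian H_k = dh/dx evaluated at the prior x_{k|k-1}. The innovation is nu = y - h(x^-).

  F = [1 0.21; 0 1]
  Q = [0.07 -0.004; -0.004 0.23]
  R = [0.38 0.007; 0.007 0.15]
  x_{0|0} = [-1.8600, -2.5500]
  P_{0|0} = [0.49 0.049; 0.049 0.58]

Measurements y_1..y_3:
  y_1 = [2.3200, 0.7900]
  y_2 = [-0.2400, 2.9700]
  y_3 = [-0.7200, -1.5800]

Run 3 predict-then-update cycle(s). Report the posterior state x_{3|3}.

step 1: x^-=[-2.3955, -2.5500]  P^-=[0.6062 0.1668; 0.1668 0.8100]  H_jac=[-0.7343 0.0000; 0.0000 0.5577]  S=[0.7069 -0.0613; -0.0613 0.4019]  K=[-0.6178 0.1372; -0.0768 1.1122]  nu=[2.9988, 1.6201]  x^+=[-4.0259, -0.9785]  P^+=[0.3184 0.0291; 0.0291 0.2982]
step 2: x^-=[-4.2314, -0.9785]  P^-=[0.4138 0.0878; 0.0878 0.5282]  H_jac=[-0.4627 0.0000; 0.0000 0.8297]  S=[0.4686 -0.0267; -0.0267 0.5136]  K=[-0.4017 0.1209; -0.0382 0.8513]  nu=[-1.1265, 2.4118]  x^+=[-3.4873, 1.1176]  P^+=[0.3281 0.0185; 0.0185 0.1536]
step 3: x^-=[-3.2526, 1.1176]  P^-=[0.4126 0.0467; 0.0467 0.3836]  H_jac=[-0.9938 0.0000; 0.0000 -0.8990]  S=[0.7875 0.0487; 0.0487 0.4600]  K=[-0.5184 -0.0364; -0.0126 -0.7483]  nu=[-0.8308, -2.0179]  x^+=[-2.7485, 2.6380]  P^+=[0.1985 0.0101; 0.0101 0.1249]

x_post = [-2.7485, 2.6380]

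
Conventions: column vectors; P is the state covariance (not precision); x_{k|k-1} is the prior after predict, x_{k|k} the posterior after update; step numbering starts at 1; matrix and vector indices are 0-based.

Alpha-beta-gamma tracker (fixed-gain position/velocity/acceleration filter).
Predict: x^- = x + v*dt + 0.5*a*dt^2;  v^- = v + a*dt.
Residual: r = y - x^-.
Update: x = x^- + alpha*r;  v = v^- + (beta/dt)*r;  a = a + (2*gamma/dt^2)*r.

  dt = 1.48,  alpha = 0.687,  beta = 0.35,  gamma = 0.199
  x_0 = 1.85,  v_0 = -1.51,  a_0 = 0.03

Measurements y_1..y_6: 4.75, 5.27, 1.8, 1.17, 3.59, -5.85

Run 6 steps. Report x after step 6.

x_post = -3.5389

step 1: x_pred=-0.3519  r=5.1019  x^+=3.1531  v^+=-0.2591  a^+=0.9570
step 2: x_pred=3.8178  r=1.4522  x^+=4.8155  v^+=1.5008  a^+=1.2209
step 3: x_pred=8.3737  r=-6.5737  x^+=3.8576  v^+=1.7531  a^+=0.0264
step 4: x_pred=6.4811  r=-5.3111  x^+=2.8324  v^+=0.5362  a^+=-0.9386
step 5: x_pred=2.5980  r=0.9920  x^+=3.2795  v^+=-0.6183  a^+=-0.7584
step 6: x_pred=1.5338  r=-7.3838  x^+=-3.5389  v^+=-3.4869  a^+=-2.1000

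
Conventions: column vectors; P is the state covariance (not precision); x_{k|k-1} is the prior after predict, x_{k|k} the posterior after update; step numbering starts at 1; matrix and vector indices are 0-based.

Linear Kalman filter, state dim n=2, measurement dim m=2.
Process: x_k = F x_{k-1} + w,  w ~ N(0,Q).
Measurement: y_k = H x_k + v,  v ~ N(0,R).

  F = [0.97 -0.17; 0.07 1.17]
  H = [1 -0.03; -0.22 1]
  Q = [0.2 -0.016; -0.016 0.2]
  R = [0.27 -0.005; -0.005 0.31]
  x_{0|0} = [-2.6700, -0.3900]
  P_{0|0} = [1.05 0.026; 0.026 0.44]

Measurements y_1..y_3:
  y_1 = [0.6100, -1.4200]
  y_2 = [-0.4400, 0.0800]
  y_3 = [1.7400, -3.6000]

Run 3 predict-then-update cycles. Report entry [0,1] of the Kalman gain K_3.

K[0,1] = -0.0389

step 1: x^-=[-2.5236, -0.6432]  P^-=[1.1921 -0.0030; -0.0030 0.8117]  S=[1.4630 -0.2947; -0.2947 1.1807]  K=[0.8104 -0.0224; 0.1262 0.7195]  nu=[3.1143, -1.3320]  x^+=[0.0300, -1.2086]  P^+=[0.2200 0.0374; 0.0374 0.2306]
step 2: x^-=[0.2346, -1.4119]  P^-=[0.4014 -0.0049; -0.0049 0.5229]  S=[0.6721 -0.1140; -0.1140 0.8545]  K=[0.5923 -0.0301; 0.0750 0.6232]  nu=[-0.7169, 1.5435]  x^+=[-0.2365, -0.5037]  P^+=[0.1608 0.0231; 0.0231 0.1979]
step 3: x^-=[-0.1438, -0.6059]  P^-=[0.3494 -0.0185; -0.0185 0.4755]  S=[0.6209 -0.1148; -0.1148 0.8105]  K=[0.5564 -0.0389; 0.0581 0.5999]  nu=[1.8656, -3.0257]  x^+=[1.0119, -2.3126]  P^+=[0.1510 0.0184; 0.0184 0.1897]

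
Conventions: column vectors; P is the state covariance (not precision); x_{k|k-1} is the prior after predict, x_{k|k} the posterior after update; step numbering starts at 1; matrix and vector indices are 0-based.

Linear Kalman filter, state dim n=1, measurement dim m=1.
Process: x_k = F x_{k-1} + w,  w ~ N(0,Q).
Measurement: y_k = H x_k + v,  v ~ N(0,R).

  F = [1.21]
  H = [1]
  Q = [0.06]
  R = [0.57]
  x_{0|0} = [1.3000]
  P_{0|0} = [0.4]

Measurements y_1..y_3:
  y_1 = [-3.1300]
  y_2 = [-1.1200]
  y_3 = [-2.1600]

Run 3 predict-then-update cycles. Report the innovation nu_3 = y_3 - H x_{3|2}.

innov = [-0.8054]

step 1: x^-=[1.5730]  P^-=[0.6456]  S=[1.2156]  K=[0.5311]  nu=[-4.7030]  x^+=[-0.9248]  P^+=[0.3027]
step 2: x^-=[-1.1190]  P^-=[0.5032]  S=[1.0732]  K=[0.4689]  nu=[-0.0010]  x^+=[-1.1195]  P^+=[0.2673]
step 3: x^-=[-1.3546]  P^-=[0.4513]  S=[1.0213]  K=[0.4419]  nu=[-0.8054]  x^+=[-1.7105]  P^+=[0.2519]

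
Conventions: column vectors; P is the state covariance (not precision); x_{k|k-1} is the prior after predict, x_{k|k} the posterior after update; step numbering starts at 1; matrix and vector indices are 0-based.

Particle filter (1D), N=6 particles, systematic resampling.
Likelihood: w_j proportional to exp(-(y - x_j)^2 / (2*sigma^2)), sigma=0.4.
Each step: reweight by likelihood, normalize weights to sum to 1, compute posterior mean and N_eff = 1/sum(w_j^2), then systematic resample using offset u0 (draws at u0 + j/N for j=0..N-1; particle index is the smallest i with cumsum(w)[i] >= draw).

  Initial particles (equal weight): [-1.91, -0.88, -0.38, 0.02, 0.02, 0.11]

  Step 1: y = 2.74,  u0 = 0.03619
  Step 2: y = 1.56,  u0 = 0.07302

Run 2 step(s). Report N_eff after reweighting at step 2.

N_eff = 5.4082

step 1: w=[0.0000, 0.0000, 0.0001, 0.1538, 0.1538, 0.6924]  mean=0.0823  Neff=1.8988  idx=[3, 4, 5, 5, 5, 5]
step 2: w=[0.0887, 0.0887, 0.2057, 0.2057, 0.2057, 0.2057]  mean=0.0940  Neff=5.4082  idx=[0, 2, 3, 3, 4, 5]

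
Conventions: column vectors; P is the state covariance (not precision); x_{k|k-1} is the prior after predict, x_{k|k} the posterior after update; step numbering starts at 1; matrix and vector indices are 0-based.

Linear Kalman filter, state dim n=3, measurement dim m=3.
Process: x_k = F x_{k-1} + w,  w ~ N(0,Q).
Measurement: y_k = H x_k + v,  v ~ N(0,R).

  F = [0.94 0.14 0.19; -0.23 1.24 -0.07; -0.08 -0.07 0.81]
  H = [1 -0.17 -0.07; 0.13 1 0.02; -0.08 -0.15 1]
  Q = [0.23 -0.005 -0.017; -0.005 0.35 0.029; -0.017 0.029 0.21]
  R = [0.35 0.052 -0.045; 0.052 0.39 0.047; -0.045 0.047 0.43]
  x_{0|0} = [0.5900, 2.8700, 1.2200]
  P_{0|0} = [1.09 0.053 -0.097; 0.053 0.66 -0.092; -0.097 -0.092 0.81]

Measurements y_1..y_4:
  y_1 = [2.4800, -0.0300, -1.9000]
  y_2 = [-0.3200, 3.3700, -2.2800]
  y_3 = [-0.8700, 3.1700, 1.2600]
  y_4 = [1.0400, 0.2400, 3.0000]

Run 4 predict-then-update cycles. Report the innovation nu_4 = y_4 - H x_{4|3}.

innov = [0.9713, -3.4845, 3.8035]

step 1: x^-=[1.1882, 3.3377, 0.7401]  P^-=[1.2097 -0.0869 -0.0664; -0.0869 1.4091 -0.1339; -0.0664 -0.1339 0.7752]  S=[1.6399 -0.1073 -0.1937; -0.1073 1.7915 -0.2948; -0.1937 -0.2948 1.2934]  K=[0.7572 0.0867 0.0170; -0.1578 0.7505 -0.1141; 0.0168 0.0336 0.6292]  nu=[1.9110, -3.5370, -2.0444]  x^+=[2.2939, 0.6151, -0.6331]  P^+=[0.2756 0.0380 0.0051; 0.0380 0.2734 0.0374; 0.0051 0.0374 0.2774]
step 2: x^-=[2.1220, 0.2794, -0.7394]  P^-=[0.5027 0.0302 0.0069; 0.0302 0.7583 0.0282; 0.0069 0.0282 0.3906]  S=[0.8660 0.0154 -0.0949; 0.0154 1.1660 -0.0381; -0.0949 -0.0381 0.8321]  K=[0.5753 0.0752 0.0236; -0.1379 0.6531 -0.0915; 0.0213 0.0467 0.4683]  nu=[-2.4463, 2.8295, -1.3289]  x^+=[0.8963, 2.5863, -1.2817]  P^+=[0.2104 0.0328 0.0095; 0.0328 0.2382 0.0359; 0.0095 0.0359 0.2088]
step 3: x^-=[0.9611, 3.0905, -1.2909]  P^-=[0.4421 0.0323 0.0052; 0.0323 0.7038 0.0322; 0.0052 0.0322 0.3445]  S=[0.8032 0.0187 -0.0909; 0.0187 1.1112 -0.0268; -0.0909 -0.0268 0.7835]  K=[0.5438 0.0723 0.0208; -0.1366 0.6379 -0.0911; 0.0179 0.0460 0.4367]  nu=[-1.3961, -0.0196, 3.0914]  x^+=[0.2648, 2.9873, 0.0331]  P^+=[0.1991 0.0314 0.0085; 0.0314 0.2326 0.0344; 0.0085 0.0344 0.1950]
step 4: x^-=[0.6734, 3.6410, -0.2034]  P^-=[0.4306 0.0322 0.0031; 0.0322 0.6956 0.0320; 0.0031 0.0320 0.3357]  S=[0.7918 0.0184 -0.0916; 0.0184 1.1026 -0.0260; -0.0916 -0.0260 0.7748]  K=[0.5373 0.0715 0.0192; -0.1369 0.6353 -0.0916; 0.0161 0.0453 0.4302]  nu=[0.9713, -3.4845, 3.8035]  x^+=[1.0194, 0.9460, 1.2904]  P^+=[0.1967 0.0310 0.0078; 0.0310 0.2316 0.0339; 0.0078 0.0339 0.1921]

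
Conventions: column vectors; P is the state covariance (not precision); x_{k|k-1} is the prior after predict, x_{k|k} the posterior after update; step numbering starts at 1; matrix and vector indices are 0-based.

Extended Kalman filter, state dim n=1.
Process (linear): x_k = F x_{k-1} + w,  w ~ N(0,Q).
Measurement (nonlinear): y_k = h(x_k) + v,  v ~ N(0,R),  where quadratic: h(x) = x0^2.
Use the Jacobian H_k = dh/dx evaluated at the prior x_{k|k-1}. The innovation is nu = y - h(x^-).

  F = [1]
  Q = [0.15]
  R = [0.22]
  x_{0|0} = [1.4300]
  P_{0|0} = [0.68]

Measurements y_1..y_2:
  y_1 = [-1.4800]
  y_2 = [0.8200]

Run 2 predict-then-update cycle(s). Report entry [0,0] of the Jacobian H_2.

step 1: x^-=[1.4300]  P^-=[0.8300]  H_jac=[2.8600]  S=[7.0091]  K=[0.3387]  nu=[-3.5249]  x^+=[0.2362]  P^+=[0.0261]
step 2: x^-=[0.2362]  P^-=[0.1761]  H_jac=[0.4724]  S=[0.2593]  K=[0.3208]  nu=[0.7642]  x^+=[0.4813]  P^+=[0.1494]

H_jac[0,0] = 0.4724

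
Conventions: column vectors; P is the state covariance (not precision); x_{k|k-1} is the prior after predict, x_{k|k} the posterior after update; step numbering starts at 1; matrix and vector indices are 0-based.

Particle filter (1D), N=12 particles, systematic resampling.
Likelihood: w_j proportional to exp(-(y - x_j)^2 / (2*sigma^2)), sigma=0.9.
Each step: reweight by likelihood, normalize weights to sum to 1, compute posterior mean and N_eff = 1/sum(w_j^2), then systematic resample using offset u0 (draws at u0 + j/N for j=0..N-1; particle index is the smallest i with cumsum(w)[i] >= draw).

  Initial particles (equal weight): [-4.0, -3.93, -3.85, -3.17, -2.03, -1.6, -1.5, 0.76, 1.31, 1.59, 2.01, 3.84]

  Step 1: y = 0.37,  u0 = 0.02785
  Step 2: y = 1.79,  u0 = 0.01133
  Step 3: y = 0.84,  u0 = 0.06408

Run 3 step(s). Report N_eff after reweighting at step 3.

step 1: w=[0.0000, 0.0000, 0.0000, 0.0002, 0.0123, 0.0394, 0.0499, 0.3932, 0.2503, 0.1723, 0.0821, 0.0003]  mean=0.9033  Neff=3.8774  idx=[5, 7, 7, 7, 7, 7, 8, 8, 8, 9, 9, 10]
step 2: w=[0.0001, 0.0640, 0.0640, 0.0640, 0.0640, 0.0640, 0.1068, 0.1068, 0.1068, 0.1201, 0.1201, 0.1195]  mean=1.2847  Neff=10.2248  idx=[1, 2, 3, 5, 6, 7, 7, 8, 9, 10, 10, 11]
step 3: w=[0.0994, 0.0994, 0.0994, 0.0994, 0.0870, 0.0870, 0.0870, 0.0870, 0.0705, 0.0705, 0.0705, 0.0429]  mean=1.1806  Neff=11.5540  idx=[0, 1, 2, 3, 3, 4, 5, 6, 7, 8, 10, 11]

N_eff = 11.5540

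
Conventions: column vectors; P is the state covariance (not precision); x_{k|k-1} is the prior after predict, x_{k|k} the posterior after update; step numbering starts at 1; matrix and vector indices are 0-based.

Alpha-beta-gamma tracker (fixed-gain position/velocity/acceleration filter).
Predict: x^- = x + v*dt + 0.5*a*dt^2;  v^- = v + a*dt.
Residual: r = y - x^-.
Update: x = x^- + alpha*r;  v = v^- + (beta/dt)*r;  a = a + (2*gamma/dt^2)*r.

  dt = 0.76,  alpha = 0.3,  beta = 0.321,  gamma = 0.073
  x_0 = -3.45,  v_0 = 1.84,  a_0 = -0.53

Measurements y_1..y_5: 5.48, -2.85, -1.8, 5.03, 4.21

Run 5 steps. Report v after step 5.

step 1: x_pred=-2.2047  r=7.6847  x^+=0.1007  v^+=4.6830  a^+=1.4125
step 2: x_pred=4.0677  r=-6.9177  x^+=1.9924  v^+=2.8346  a^+=-0.3361
step 3: x_pred=4.0496  r=-5.8496  x^+=2.2947  v^+=0.1085  a^+=-1.8147
step 4: x_pred=1.8531  r=3.1769  x^+=2.8061  v^+=0.0711  a^+=-1.0117
step 5: x_pred=2.5680  r=1.6420  x^+=3.0606  v^+=-0.0043  a^+=-0.5967

v_post = -0.0043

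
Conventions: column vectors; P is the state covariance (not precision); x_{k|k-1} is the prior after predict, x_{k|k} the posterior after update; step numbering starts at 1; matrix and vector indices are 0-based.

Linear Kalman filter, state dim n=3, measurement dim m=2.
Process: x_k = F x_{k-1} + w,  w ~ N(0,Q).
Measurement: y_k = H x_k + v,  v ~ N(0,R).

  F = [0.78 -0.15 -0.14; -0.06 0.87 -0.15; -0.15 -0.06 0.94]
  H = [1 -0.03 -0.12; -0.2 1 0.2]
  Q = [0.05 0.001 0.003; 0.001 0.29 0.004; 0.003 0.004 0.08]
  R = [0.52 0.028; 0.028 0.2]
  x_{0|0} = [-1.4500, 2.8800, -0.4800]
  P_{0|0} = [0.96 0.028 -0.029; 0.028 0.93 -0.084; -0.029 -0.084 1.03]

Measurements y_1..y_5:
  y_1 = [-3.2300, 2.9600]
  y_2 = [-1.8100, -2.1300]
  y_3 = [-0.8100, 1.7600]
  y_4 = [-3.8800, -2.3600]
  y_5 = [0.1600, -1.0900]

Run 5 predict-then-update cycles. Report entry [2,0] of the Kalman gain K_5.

K[2,0] = -0.3371

step 1: x^-=[-1.4958, 2.6646, -0.4065]  P^-=[0.6714 -0.1129 -0.2479; -0.1129 1.0390 -0.2532; -0.2479 -0.2532 1.0332]  S=[1.2717 -0.2995; -0.2995 1.2710]  K=[0.5284 -0.1090; 0.1037 0.8199; -0.3027 -0.0689]  nu=[-1.7030, 0.0775]  x^+=[-2.4041, 2.5516, 0.1037]  P^+=[0.2668 0.0574 -0.0551; 0.0574 0.2219 -0.2179; -0.0551 -0.2179 0.9232]
step 2: x^-=[-2.2724, 2.3486, 0.3050]  P^-=[0.2249 0.0460 -0.1618; 0.0460 0.5296 -0.3209; -0.1618 -0.3209 0.9436]  S=[0.7927 -0.0050; -0.0050 0.6425]  K=[0.3061 -0.0463; 0.0911 0.7108; -0.3358 -0.1580]  nu=[0.5695, -4.9941]  x^+=[-1.8666, -1.1491, 0.9029]  P^+=[0.1491 0.0461 -0.0851; 0.0461 0.1991 -0.2258; -0.0851 -0.2258 0.8388]
step 3: x^-=[-1.4100, -1.0232, 1.1977]  P^-=[0.1599 0.0491 -0.1584; 0.0491 0.5127 -0.3130; -0.1584 -0.3130 0.8755]  S=[0.7258 0.0129; 0.0129 0.6220]  K=[0.2450 -0.0286; 0.0856 0.7061; -0.3472 -0.1635]  nu=[0.7130, 2.2617]  x^+=[-1.3000, 0.6348, 0.5803]  P^+=[0.1160 0.0442 -0.0992; 0.0442 0.1957 -0.2163; -0.0992 -0.2163 0.7699]
step 4: x^-=[-1.1904, 0.5432, 0.7024]  P^-=[0.1423 0.0488 -0.1574; 0.0488 0.5059 -0.2948; -0.1574 -0.2948 0.8168]  S=[0.7073 0.0158; 0.0158 0.6194]  K=[0.2264 -0.0237; 0.0819 0.7037; -0.3452 -0.1526]  nu=[-2.5890, -3.2818]  x^+=[-1.6988, -1.9783, 2.0967]  P^+=[0.1059 0.0436 -0.1039; 0.0436 0.1926 -0.2042; -0.1039 -0.2042 0.7165]
step 5: x^-=[-1.3219, -1.9337, 2.3444]  P^-=[0.1367 0.0475 -0.1543; 0.0475 0.4992 -0.2770; -0.1543 -0.2770 0.7693]  S=[0.7004 0.0153; 0.0153 0.6180]  K=[0.2201 -0.0228; 0.0785 0.7008; -0.3371 -0.1410]  nu=[1.7052, 0.1104]  x^+=[-0.9491, -1.7224, 1.7540]  P^+=[0.1026 0.0429 -0.1039; 0.0429 0.1897 -0.1936; -0.1039 -0.1936 0.6759]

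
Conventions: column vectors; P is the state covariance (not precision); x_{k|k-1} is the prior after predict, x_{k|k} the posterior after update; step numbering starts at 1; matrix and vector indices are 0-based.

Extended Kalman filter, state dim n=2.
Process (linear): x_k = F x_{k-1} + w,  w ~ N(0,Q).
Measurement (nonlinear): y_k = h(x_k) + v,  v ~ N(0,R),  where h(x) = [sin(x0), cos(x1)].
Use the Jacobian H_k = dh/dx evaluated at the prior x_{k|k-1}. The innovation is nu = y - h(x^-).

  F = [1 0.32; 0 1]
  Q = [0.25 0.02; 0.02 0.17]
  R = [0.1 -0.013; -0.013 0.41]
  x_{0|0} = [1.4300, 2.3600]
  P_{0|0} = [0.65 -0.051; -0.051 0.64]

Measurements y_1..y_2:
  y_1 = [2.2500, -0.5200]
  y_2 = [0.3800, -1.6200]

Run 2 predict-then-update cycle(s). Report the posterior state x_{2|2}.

x_post = [0.5342, 2.6416]

step 1: x^-=[2.1852, 2.3600]  P^-=[0.9329 0.1738; 0.1738 0.8100]  H_jac=[-0.5765 0.0000; 0.0000 -0.7044]  S=[0.4100 0.0576; 0.0576 0.8119]  K=[-1.3034 -0.0584; -0.1471 -0.6923]  nu=[1.4329, 0.1898]  x^+=[0.3065, 2.0178]  P^+=[0.2248 0.0099; 0.0099 0.4002]
step 2: x^-=[0.9522, 2.0178]  P^-=[0.5221 0.1580; 0.1580 0.5702]  H_jac=[0.5799 0.0000; 0.0000 -0.9018]  S=[0.2756 -0.0956; -0.0956 0.8737]  K=[1.0832 -0.0445; 0.1333 -0.5740]  nu=[-0.4347, -1.1878]  x^+=[0.5342, 2.6416]  P^+=[0.1878 0.0359; 0.0359 0.2629]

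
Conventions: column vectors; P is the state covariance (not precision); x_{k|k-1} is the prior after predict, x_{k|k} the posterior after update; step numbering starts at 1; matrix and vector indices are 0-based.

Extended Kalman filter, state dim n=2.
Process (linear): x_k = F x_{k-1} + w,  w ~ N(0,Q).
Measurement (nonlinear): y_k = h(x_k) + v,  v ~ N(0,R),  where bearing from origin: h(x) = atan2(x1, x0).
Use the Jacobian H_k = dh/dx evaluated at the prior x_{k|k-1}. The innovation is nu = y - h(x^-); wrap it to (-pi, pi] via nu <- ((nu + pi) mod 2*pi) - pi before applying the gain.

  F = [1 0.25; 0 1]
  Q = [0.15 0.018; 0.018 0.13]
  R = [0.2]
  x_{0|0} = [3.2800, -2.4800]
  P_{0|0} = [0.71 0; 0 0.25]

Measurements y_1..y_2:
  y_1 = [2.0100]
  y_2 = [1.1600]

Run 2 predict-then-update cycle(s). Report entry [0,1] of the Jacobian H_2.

H_jac[0,1] = 0.2093

step 1: x^-=[2.6600, -2.4800]  P^-=[0.8756 0.0805; 0.0805 0.3800]  H_jac=[0.1875 0.2011]  S=[0.2522]  K=[0.7151; 0.3628]  nu=[2.7604]  x^+=[4.6341, -1.4784]  P^+=[0.7466 0.0151; 0.0151 0.3468]
step 2: x^-=[4.2645, -1.4784]  P^-=[0.9258 0.1197; 0.1197 0.4768]  H_jac=[0.0726 0.2093]  S=[0.2294]  K=[0.4022; 0.4730]  nu=[1.4937]  x^+=[4.8652, -0.7719]  P^+=[0.8887 0.0761; 0.0761 0.4255]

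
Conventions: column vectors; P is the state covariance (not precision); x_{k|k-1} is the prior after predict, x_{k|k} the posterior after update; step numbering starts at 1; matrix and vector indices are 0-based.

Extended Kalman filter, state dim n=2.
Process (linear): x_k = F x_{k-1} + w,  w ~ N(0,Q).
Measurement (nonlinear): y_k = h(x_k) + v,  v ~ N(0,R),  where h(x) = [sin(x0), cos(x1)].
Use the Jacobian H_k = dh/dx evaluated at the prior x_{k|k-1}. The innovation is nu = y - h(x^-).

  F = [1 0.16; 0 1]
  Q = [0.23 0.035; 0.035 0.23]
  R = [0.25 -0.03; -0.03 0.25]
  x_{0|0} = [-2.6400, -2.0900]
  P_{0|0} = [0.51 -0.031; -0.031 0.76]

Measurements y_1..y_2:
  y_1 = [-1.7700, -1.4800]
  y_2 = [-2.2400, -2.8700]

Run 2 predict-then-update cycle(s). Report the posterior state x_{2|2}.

x_post = [-1.2463, -3.4301]

step 1: x^-=[-2.9744, -2.0900]  P^-=[0.7495 0.1256; 0.1256 0.9900]  H_jac=[-0.9861 0.0000; 0.0000 0.8682]  S=[0.9788 -0.1375; -0.1375 0.9963]  K=[-0.7544 0.0053; -0.0054 0.8620]  nu=[-1.6036, -0.9838]  x^+=[-1.7700, -2.9294]  P^+=[0.1914 0.0276; 0.0276 0.2484]
step 2: x^-=[-2.2387, -2.9294]  P^-=[0.4366 0.1023; 0.1023 0.4784]  H_jac=[-0.6193 0.0000; 0.0000 0.2106]  S=[0.4175 -0.0433; -0.0433 0.2712]  K=[-0.6503 -0.0245; -0.1152 0.3531]  nu=[-1.4549, -1.8924]  x^+=[-1.2463, -3.4301]  P^+=[0.2613 0.0636; 0.0636 0.4355]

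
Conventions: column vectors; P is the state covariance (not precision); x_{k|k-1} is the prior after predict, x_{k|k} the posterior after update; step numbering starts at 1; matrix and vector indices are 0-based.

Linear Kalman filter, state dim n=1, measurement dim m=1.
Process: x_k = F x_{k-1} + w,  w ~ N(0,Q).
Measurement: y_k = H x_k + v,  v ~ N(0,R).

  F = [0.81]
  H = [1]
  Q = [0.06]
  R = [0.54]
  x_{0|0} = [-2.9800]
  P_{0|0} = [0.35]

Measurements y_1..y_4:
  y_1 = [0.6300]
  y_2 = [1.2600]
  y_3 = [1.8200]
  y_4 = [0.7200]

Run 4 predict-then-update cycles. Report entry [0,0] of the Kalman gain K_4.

step 1: x^-=[-2.4138]  P^-=[0.2896]  S=[0.8296]  K=[0.3491]  nu=[3.0438]  x^+=[-1.3512]  P^+=[0.1885]
step 2: x^-=[-1.0945]  P^-=[0.1837]  S=[0.7237]  K=[0.2538]  nu=[2.3545]  x^+=[-0.4968]  P^+=[0.1371]
step 3: x^-=[-0.4024]  P^-=[0.1499]  S=[0.6899]  K=[0.2173]  nu=[2.2224]  x^+=[0.0805]  P^+=[0.1173]
step 4: x^-=[0.0652]  P^-=[0.1370]  S=[0.6770]  K=[0.2024]  nu=[0.6548]  x^+=[0.1977]  P^+=[0.1093]

K[0,0] = 0.2024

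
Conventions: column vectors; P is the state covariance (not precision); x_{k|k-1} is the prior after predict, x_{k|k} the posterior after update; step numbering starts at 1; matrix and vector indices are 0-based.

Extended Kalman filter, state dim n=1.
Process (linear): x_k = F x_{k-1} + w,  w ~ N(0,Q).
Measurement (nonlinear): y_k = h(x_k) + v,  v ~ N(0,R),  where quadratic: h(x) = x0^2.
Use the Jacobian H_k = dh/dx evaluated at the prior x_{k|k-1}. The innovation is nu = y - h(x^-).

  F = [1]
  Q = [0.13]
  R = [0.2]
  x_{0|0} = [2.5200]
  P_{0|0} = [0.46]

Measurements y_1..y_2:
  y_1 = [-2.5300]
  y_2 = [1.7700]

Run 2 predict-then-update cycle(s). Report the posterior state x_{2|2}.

step 1: x^-=[2.5200]  P^-=[0.5900]  H_jac=[5.0400]  S=[15.1869]  K=[0.1958]  nu=[-8.8804]  x^+=[0.7812]  P^+=[0.0078]
step 2: x^-=[0.7812]  P^-=[0.1378]  H_jac=[1.5624]  S=[0.5363]  K=[0.4014]  nu=[1.1597]  x^+=[1.2467]  P^+=[0.0514]

x_post = [1.2467]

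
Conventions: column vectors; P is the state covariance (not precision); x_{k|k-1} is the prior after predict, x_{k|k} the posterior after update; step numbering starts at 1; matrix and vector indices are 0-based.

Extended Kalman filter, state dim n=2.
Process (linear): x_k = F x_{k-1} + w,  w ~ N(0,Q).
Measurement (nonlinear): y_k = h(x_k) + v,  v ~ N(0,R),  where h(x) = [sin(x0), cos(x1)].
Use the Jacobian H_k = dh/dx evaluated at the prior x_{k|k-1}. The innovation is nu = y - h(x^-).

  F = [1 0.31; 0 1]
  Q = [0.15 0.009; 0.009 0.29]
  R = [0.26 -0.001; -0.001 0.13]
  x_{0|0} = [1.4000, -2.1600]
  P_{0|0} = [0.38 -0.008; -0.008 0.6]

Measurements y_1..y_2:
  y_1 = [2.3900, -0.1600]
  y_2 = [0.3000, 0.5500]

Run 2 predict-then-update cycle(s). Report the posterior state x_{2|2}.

x_post = [1.4895, -1.1765]

step 1: x^-=[0.7304, -2.1600]  P^-=[0.5827 0.1870; 0.1870 0.8900]  H_jac=[0.7449 0.0000; 0.0000 0.8314]  S=[0.5833 0.1148; 0.1148 0.7452]  K=[0.7250 0.0969; 0.0447 0.9861]  nu=[1.7228, 0.3957]  x^+=[2.0178, -1.6928]  P^+=[0.2529 0.0143; 0.0143 0.1541]
step 2: x^-=[1.4931, -1.6928]  P^-=[0.4266 0.0711; 0.0711 0.4441]  H_jac=[0.0776 0.0000; 0.0000 0.9926]  S=[0.2626 0.0045; 0.0045 0.5676]  K=[0.1240 0.1233; 0.0078 0.7767]  nu=[-0.6970, 0.6717]  x^+=[1.4895, -1.1765]  P^+=[0.4138 0.0160; 0.0160 0.1017]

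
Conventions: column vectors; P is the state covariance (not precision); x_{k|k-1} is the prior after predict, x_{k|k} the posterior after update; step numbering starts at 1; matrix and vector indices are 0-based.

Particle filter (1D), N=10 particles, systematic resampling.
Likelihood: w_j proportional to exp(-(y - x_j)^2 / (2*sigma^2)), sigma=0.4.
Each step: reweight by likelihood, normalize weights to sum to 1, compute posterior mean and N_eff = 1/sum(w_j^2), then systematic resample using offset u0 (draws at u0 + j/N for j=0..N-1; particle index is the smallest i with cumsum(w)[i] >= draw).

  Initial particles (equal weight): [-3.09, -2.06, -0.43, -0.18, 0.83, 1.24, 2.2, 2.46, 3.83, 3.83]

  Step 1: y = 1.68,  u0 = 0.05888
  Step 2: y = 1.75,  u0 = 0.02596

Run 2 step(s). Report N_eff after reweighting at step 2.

N_eff = 8.8859

step 1: w=[0.0000, 0.0000, 0.0000, 0.0000, 0.0851, 0.4441, 0.3493, 0.1215, 0.0000, 0.0000]  mean=1.6887  Neff=2.9303  idx=[4, 5, 5, 5, 5, 6, 6, 6, 6, 7]
step 2: w=[0.0170, 0.1062, 0.1062, 0.1062, 0.1062, 0.1272, 0.1272, 0.1272, 0.1272, 0.0495]  mean=1.7818  Neff=8.8859  idx=[1, 2, 2, 3, 4, 5, 6, 7, 8, 8]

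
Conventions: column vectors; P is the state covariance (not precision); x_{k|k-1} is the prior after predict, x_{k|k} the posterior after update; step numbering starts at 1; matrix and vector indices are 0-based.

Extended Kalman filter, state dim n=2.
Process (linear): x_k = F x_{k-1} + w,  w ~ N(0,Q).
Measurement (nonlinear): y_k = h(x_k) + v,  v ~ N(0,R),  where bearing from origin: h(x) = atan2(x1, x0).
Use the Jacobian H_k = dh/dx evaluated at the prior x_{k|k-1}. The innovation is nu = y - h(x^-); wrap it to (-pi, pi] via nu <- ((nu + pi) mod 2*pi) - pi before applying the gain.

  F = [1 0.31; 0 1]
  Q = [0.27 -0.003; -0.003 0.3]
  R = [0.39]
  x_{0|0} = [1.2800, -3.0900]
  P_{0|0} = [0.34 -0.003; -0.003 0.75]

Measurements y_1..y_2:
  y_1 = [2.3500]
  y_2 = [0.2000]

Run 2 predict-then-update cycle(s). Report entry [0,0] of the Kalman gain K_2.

K[0,0] = 0.3809

step 1: x^-=[0.3221, -3.0900]  P^-=[0.6802 0.2265; 0.2265 1.0500]  H_jac=[0.3201 0.0334]  S=[0.4657]  K=[0.4838; 0.2309]  nu=[-2.4663]  x^+=[-0.8711, -3.6595]  P^+=[0.5712 0.1745; 0.1745 1.0252]
step 2: x^-=[-2.0056, -3.6595]  P^-=[1.0479 0.4893; 0.4893 1.3252]  H_jac=[0.2101 -0.1152]  S=[0.4302]  K=[0.3809; -0.1158]  nu=[2.2721]  x^+=[-1.1401, -3.9226]  P^+=[0.9855 0.5082; 0.5082 1.3194]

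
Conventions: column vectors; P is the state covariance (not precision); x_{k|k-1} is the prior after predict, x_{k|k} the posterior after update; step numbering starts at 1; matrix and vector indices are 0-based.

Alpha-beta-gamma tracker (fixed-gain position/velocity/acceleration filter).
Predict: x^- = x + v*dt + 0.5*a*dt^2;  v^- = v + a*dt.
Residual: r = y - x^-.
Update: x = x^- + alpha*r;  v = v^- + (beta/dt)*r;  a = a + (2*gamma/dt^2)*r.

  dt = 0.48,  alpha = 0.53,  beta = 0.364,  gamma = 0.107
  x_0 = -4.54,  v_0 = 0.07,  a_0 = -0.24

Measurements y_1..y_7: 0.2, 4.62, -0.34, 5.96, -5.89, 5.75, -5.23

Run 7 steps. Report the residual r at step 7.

step 1: x_pred=-4.5340  r=4.7340  x^+=-2.0250  v^+=3.5448  a^+=4.1571
step 2: x_pred=0.1554  r=4.4646  x^+=2.5216  v^+=8.9258  a^+=8.3039
step 3: x_pred=7.7626  r=-8.1026  x^+=3.4682  v^+=6.7672  a^+=0.7780
step 4: x_pred=6.8061  r=-0.8461  x^+=6.3577  v^+=6.4990  a^+=-0.0079
step 5: x_pred=9.4763  r=-15.3663  x^+=1.3322  v^+=-5.1576  a^+=-14.2804
step 6: x_pred=-2.7886  r=8.5386  x^+=1.7369  v^+=-5.5371  a^+=-6.3496
step 7: x_pred=-1.6524  r=-3.5776  x^+=-3.5485  v^+=-11.2979  a^+=-9.6726

resid = -3.5776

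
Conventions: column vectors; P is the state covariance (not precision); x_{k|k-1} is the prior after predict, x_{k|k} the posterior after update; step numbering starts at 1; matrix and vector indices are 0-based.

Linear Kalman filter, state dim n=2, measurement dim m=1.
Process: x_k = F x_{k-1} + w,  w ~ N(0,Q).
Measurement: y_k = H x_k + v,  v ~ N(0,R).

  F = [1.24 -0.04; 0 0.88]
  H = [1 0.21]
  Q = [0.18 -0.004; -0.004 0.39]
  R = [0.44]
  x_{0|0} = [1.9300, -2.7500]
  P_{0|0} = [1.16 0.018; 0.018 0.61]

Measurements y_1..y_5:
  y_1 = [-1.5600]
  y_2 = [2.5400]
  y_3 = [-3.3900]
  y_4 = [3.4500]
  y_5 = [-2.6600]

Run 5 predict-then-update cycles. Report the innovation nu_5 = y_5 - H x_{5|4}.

step 1: x^-=[2.5032, -2.4200]  P^-=[1.9628 -0.0058; -0.0058 0.8624]  S=[2.4384]  K=[0.8045; 0.0719]  nu=[-3.5550]  x^+=[-0.3566, -2.6755]  P^+=[0.3848 -0.1468; -0.1468 0.8498]
step 2: x^-=[-0.3352, -2.3545]  P^-=[0.7876 -0.1941; -0.1941 1.0481]  S=[1.1923]  K=[0.6264; 0.0218]  nu=[3.3697]  x^+=[1.7755, -2.2811]  P^+=[0.3198 -0.2104; -0.2104 1.0475]
step 3: x^-=[2.2928, -2.0074]  P^-=[0.6943 -0.2705; -0.2705 1.2012]  S=[1.0736]  K=[0.5937; -0.0170]  nu=[-5.2613]  x^+=[-0.8310, -1.9181]  P^+=[0.3158 -0.2596; -0.2596 1.2009]
step 4: x^-=[-0.9537, -1.6880]  P^-=[0.6932 -0.3296; -0.3296 1.3200]  S=[1.0530]  K=[0.5926; -0.0498]  nu=[4.7582]  x^+=[1.8660, -1.9248]  P^+=[0.3234 -0.2985; -0.2985 1.3174]
step 5: x^-=[2.3908, -1.6938]  P^-=[0.7090 -0.3761; -0.3761 1.4102]  S=[1.0532]  K=[0.5982; -0.0760]  nu=[-4.6951]  x^+=[-0.4178, -1.3371]  P^+=[0.3321 -0.3283; -0.3283 1.4041]

innov = [-4.6951]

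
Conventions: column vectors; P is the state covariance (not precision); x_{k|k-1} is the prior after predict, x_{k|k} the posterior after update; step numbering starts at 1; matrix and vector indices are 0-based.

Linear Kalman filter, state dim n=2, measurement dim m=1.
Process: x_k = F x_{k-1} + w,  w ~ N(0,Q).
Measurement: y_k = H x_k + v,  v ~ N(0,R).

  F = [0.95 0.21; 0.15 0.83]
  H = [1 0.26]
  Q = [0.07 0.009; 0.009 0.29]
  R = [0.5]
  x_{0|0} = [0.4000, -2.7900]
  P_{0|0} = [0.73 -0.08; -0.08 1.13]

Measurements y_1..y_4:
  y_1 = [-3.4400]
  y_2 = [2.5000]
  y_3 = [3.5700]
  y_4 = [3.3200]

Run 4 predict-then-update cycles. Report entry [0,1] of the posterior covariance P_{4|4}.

P_post[0,1] = 0.0491

step 1: x^-=[-0.2059, -2.2557]  P^-=[0.7467 0.2444; 0.2444 1.0650]  S=[1.4458]  K=[0.5604; 0.3605]  nu=[-2.6476]  x^+=[-1.6897, -3.2103]  P^+=[0.2926 -0.0478; -0.0478 0.8770]
step 2: x^-=[-2.2794, -2.9180]  P^-=[0.3537 0.1644; 0.1644 0.8889]  S=[0.9993]  K=[0.3967; 0.3958]  nu=[5.5381]  x^+=[-0.0822, -0.7261]  P^+=[0.1964 0.0075; 0.0075 0.7323]
step 3: x^-=[-0.2306, -0.6150]  P^-=[0.2826 0.1708; 0.1708 0.8008]  S=[0.9255]  K=[0.3533; 0.4095]  nu=[3.9604]  x^+=[1.1686, 1.0068]  P^+=[0.1670 0.0369; 0.0369 0.6456]
step 4: x^-=[1.3216, 1.0109]  P^-=[0.2640 0.1756; 0.1756 0.7477]  S=[0.9058]  K=[0.3418; 0.4085]  nu=[1.7356]  x^+=[1.9148, 1.7198]  P^+=[0.1581 0.0491; 0.0491 0.5966]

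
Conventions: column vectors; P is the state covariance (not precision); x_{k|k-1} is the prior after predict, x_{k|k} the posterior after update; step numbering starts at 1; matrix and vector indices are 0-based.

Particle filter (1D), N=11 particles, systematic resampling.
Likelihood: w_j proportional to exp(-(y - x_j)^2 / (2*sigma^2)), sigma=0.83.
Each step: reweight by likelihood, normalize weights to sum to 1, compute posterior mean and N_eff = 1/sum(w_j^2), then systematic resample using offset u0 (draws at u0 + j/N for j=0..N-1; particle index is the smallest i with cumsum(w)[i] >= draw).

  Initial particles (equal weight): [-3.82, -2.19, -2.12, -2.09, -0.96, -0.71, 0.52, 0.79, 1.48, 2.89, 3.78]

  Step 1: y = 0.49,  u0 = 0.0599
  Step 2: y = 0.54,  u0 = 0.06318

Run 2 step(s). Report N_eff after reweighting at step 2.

N_eff = 9.5735

step 1: w=[0.0000, 0.0018, 0.0023, 0.0026, 0.0717, 0.1160, 0.3296, 0.3089, 0.1619, 0.0050, 0.0001]  mean=0.5045  Neff=4.0179  idx=[4, 5, 6, 6, 6, 6, 7, 7, 7, 8, 8]
step 2: w=[0.0232, 0.0381, 0.1185, 0.1185, 0.1185, 0.1185, 0.1133, 0.1133, 0.1133, 0.0624, 0.0624]  mean=0.6504  Neff=9.5735  idx=[2, 2, 3, 4, 5, 5, 6, 7, 8, 9, 10]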